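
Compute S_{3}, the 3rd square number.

The 3rd square number is n² with n = 3.
3² = 9.

9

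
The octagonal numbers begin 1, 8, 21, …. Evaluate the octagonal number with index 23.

1541

The 23rd octagonal number is n(3n−2) with n = 23.
23·(3·23 − 2) = 23·67 = 1541.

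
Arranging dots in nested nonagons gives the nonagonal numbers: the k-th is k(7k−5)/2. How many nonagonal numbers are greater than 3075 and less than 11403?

The n-th nonagonal number is n(7n−5)/2.
Smallest index with value > 3075: n = 31 (giving 3286).
Largest index with value < 11403: n = 57 (giving 11229).
Indices 31 through 57: 27 terms.

27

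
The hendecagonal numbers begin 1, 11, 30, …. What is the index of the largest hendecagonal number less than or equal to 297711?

257

Solve n(9n−7)/2 ≤ 297711 for integer n.
n = 257 gives 296321 ≤ 297711, while n = 258 gives 298635 > 297711; so the answer is index 257.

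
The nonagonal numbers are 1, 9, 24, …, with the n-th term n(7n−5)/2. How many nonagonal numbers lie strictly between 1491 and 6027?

20

The n-th nonagonal number is n(7n−5)/2.
Smallest index with value > 1491: n = 22 (giving 1639).
Largest index with value < 6027: n = 41 (giving 5781).
Indices 22 through 41: 20 terms.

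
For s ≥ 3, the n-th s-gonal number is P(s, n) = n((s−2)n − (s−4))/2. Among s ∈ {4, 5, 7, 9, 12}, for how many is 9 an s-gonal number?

2

s = 4: P(4, 3) = 9. ✓
s = 5: P(5, 2) = 5 and P(5, 3) = 12; 9 is not s-gonal.
s = 7: P(7, 2) = 7 and P(7, 3) = 18; 9 is not s-gonal.
s = 9: P(9, 2) = 9. ✓
s = 12: P(12, 1) = 1 and P(12, 2) = 12; 9 is not s-gonal.
Hits: s ∈ {4, 9} → 2.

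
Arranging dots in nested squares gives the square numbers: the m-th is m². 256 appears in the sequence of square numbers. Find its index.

We need n² = 256, so n = √256 = 16.

16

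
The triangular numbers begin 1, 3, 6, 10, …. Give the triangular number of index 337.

The 337th triangular number is n(n+1)/2 with n = 337.
337·338/2 = 113906/2 = 56953.

56953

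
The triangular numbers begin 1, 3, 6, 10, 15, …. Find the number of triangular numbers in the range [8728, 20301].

70

The n-th triangular number is n(n+1)/2.
Smallest index with value ≥ 8728: n = 132 (giving 8778).
Largest index with value ≤ 20301: n = 201 (giving 20301).
Indices 132 through 201: 70 terms.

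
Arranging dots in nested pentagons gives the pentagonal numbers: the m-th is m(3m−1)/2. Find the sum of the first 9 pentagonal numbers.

Σ i(3i−1)/2 = (3Σi² − Σi) / 2 over i = 1..9.
Σi = 45 and Σi² = 285.
(3·285 − 1·45) / 2 = 810/2 = 405.

405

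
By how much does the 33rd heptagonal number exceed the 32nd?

161

Consecutive heptagonal numbers differ by 5n − 4: here 5·33 − 4 = 161.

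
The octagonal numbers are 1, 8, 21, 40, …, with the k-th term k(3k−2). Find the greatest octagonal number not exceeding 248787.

Solve n(3n−2) ≤ 248787 for integer n.
n = 288 gives 248256 ≤ 248787, while n = 289 gives 249985 > 248787; so the answer is 248256.

248256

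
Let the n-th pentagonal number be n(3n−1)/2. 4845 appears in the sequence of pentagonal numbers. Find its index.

57

Set n(3n−1)/2 = 4845, giving 3n² − n − 9690 = 0.
The discriminant is 1 + 24·4845 = 116281, and √116281 = 341.
So n = (1 + 341) / 6 = 342/6 = 57.
Check: 57·(3·57 − 1)/2 = 4845. ✓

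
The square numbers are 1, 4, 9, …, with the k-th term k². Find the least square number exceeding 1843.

Solve n² > 1843 for integer n.
The largest n with value ≤ 1843 is 42 (since 1764 ≤ 1843 < 1849), so the first above is n = 43, value 1849.

1849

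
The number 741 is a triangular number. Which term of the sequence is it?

38

Set n(n+1)/2 = 741, giving n² + n − 1482 = 0.
The discriminant is 1 + 8·741 = 5929, and √5929 = 77.
So n = (-1 + 77) / 2 = 76/2 = 38.
Check: 38·39/2 = 741. ✓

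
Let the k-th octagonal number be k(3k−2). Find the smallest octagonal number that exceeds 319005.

320133

Solve n(3n−2) > 319005 for integer n.
The largest n with value ≤ 319005 is 326 (since 318176 ≤ 319005 < 320133), so the first above is n = 327, value 320133.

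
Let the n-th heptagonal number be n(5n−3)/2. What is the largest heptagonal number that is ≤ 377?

Solve n(5n−3)/2 ≤ 377 for integer n.
n = 12 gives 342 ≤ 377, while n = 13 gives 403 > 377; so the answer is 342.

342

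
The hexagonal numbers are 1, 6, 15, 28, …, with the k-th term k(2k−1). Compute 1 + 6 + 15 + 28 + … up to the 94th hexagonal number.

Σ i(2i−1) = 2Σi² − Σi over i = 1..94.
Σi = 4465 and Σi² = 281295.
2·281295 − 1·4465 = 558125.

558125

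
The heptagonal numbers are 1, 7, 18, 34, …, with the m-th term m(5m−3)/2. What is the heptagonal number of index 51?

6426

The 51st heptagonal number is n(5n−3)/2 with n = 51.
51·(5·51 − 3)/2 = 51·252/2 = 51·126 = 6426.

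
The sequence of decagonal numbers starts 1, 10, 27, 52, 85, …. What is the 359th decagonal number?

The 359th decagonal number is n(4n−3) with n = 359.
359·(4·359 − 3) = 359·1433 = 514447.

514447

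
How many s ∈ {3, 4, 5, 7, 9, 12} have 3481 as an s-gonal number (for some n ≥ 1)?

s = 3: P(3, 82) = 3403 and P(3, 83) = 3486; 3481 is not s-gonal.
s = 4: P(4, 59) = 3481. ✓
s = 5: P(5, 48) = 3432 and P(5, 49) = 3577; 3481 is not s-gonal.
s = 7: P(7, 37) = 3367 and P(7, 38) = 3553; 3481 is not s-gonal.
s = 9: P(9, 31) = 3286 and P(9, 32) = 3504; 3481 is not s-gonal.
s = 12: P(12, 26) = 3276 and P(12, 27) = 3537; 3481 is not s-gonal.
Hits: s ∈ {4} → 1.

1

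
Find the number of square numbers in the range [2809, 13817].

The n-th square number is n².
Smallest index with value ≥ 2809: n = 53 (giving 2809).
Largest index with value ≤ 13817: n = 117 (giving 13689).
Indices 53 through 117: 65 terms.

65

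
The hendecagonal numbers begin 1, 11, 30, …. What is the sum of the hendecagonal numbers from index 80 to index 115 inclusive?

Σ i(9i−7)/2 = (9Σi² − 7Σi) / 2 over i = 80..115.
Σi = 6670 − 3160 = 3510 and Σi² = 513590 − 167480 = 346110.
(9·346110 − 7·3510) / 2 = 3090420/2 = 1545210.

1545210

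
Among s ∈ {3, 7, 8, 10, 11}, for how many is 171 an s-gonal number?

s = 3: P(3, 18) = 171. ✓
s = 7: P(7, 8) = 148 and P(7, 9) = 189; 171 is not s-gonal.
s = 8: P(8, 7) = 133 and P(8, 8) = 176; 171 is not s-gonal.
s = 10: P(10, 6) = 126 and P(10, 7) = 175; 171 is not s-gonal.
s = 11: P(11, 6) = 141 and P(11, 7) = 196; 171 is not s-gonal.
Hits: s ∈ {3} → 1.

1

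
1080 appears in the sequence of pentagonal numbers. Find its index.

27

Set n(3n−1)/2 = 1080, giving 3n² − n − 2160 = 0.
The discriminant is 1 + 24·1080 = 25921, and √25921 = 161.
So n = (1 + 161) / 6 = 162/6 = 27.
Check: 27·(3·27 − 1)/2 = 1080. ✓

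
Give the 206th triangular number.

21321

The 206th triangular number is n(n+1)/2 with n = 206.
206·207/2 = 42642/2 = 21321.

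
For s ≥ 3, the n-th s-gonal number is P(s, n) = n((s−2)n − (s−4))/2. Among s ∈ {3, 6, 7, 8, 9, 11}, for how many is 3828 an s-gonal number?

2

s = 3: P(3, 87) = 3828. ✓
s = 6: P(6, 44) = 3828. ✓
s = 7: P(7, 39) = 3744 and P(7, 40) = 3940; 3828 is not s-gonal.
s = 8: P(8, 36) = 3816 and P(8, 37) = 4033; 3828 is not s-gonal.
s = 9: P(9, 33) = 3729 and P(9, 34) = 3961; 3828 is not s-gonal.
s = 11: P(11, 29) = 3683 and P(11, 30) = 3945; 3828 is not s-gonal.
Hits: s ∈ {3, 6} → 2.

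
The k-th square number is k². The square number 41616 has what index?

204

We need n² = 41616, so n = √41616 = 204.
Check: 204² = 41616. ✓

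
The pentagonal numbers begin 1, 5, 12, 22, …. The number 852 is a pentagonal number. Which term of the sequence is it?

24

Set n(3n−1)/2 = 852, giving 3n² − n − 1704 = 0.
The discriminant is 1 + 24·852 = 20449, and √20449 = 143.
So n = (1 + 143) / 6 = 144/6 = 24.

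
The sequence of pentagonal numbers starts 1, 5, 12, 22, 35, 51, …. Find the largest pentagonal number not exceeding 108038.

107602

Solve n(3n−1)/2 ≤ 108038 for integer n.
n = 268 gives 107602 ≤ 108038, while n = 269 gives 108407 > 108038; so the answer is 107602.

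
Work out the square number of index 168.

28224

168² = 28224.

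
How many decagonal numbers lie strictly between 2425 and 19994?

The n-th decagonal number is n(4n−3).
Smallest index with value > 2425: n = 26 (giving 2626).
Largest index with value < 19994: n = 71 (giving 19951).
Indices 26 through 71: 46 terms.

46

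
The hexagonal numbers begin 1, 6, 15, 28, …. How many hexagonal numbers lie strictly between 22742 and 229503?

The n-th hexagonal number is n(2n−1).
Smallest index with value > 22742: n = 107 (giving 22791).
Largest index with value < 229503: n = 338 (giving 228150).
Indices 107 through 338: 232 terms.

232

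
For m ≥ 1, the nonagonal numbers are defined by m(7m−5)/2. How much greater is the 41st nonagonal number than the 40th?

281

Consecutive nonagonal numbers differ by 7n − 6: here 7·41 − 6 = 281.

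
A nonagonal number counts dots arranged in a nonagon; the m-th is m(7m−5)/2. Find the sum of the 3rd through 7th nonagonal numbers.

410

Σ i(7i−5)/2 = (7Σi² − 5Σi) / 2 over i = 3..7.
Σi = 28 − 3 = 25 and Σi² = 140 − 5 = 135.
(7·135 − 5·25) / 2 = 820/2 = 410.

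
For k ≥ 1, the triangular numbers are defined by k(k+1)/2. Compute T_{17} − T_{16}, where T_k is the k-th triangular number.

Consecutive triangular numbers differ by n: T_{17} − T_{16} = 17.

17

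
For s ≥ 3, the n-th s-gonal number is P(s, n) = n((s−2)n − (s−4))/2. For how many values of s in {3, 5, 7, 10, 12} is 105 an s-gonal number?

s = 3: P(3, 14) = 105. ✓
s = 5: P(5, 8) = 92 and P(5, 9) = 117; 105 is not s-gonal.
s = 7: P(7, 6) = 81 and P(7, 7) = 112; 105 is not s-gonal.
s = 10: P(10, 5) = 85 and P(10, 6) = 126; 105 is not s-gonal.
s = 12: P(12, 5) = 105. ✓
Hits: s ∈ {3, 12} → 2.

2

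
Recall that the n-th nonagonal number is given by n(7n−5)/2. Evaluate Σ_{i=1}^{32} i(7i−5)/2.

38720

Σ i(7i−5)/2 = (7Σi² − 5Σi) / 2 over i = 1..32.
Σi = 528 and Σi² = 11440.
(7·11440 − 5·528) / 2 = 77440/2 = 38720.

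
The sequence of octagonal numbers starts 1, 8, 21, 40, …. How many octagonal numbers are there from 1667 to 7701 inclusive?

28

The n-th octagonal number is n(3n−2).
Smallest index with value ≥ 1667: n = 24 (giving 1680).
Largest index with value ≤ 7701: n = 51 (giving 7701).
Indices 24 through 51: 28 terms.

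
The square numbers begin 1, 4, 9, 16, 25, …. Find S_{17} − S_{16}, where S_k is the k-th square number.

33

n² − (n−1)² = 2n − 1, so 17² − 16² = 2·17 − 1 = 33.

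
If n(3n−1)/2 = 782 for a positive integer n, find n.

Set n(3n−1)/2 = 782, giving 3n² − n − 1564 = 0.
The discriminant is 1 + 24·782 = 18769, and √18769 = 137.
So n = (1 + 137) / 6 = 138/6 = 23.
Check: 23·(3·23 − 1)/2 = 782. ✓

23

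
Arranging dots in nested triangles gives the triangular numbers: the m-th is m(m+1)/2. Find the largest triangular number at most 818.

Solve n(n+1)/2 ≤ 818 for integer n.
n = 39 gives 780 ≤ 818, while n = 40 gives 820 > 818; so the answer is 780.

780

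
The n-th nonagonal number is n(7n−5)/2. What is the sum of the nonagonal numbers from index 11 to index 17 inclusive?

Σ i(7i−5)/2 = (7Σi² − 5Σi) / 2 over i = 11..17.
Σi = 153 − 55 = 98 and Σi² = 1785 − 385 = 1400.
(7·1400 − 5·98) / 2 = 9310/2 = 4655.

4655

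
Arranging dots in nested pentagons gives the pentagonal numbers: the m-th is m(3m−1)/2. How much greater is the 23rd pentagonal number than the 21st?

131

23·(3·23 − 1)/2 = 782 and 21·(3·21 − 1)/2 = 651.
Difference: 782 − 651 = 131.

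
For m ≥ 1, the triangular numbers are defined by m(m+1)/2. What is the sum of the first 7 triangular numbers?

84

Σ i(i+1)/2 = (Σi² + Σi) / 2 over i = 1..7.
Σi = 28 and Σi² = 140.
(1·140 + 1·28) / 2 = 168/2 = 84.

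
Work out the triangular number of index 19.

190

The 19th triangular number is n(n+1)/2 with n = 19.
19·20/2 = 380/2 = 190.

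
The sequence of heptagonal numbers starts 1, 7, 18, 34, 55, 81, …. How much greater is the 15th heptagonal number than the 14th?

Consecutive heptagonal numbers differ by 5n − 4: here 5·15 − 4 = 71.

71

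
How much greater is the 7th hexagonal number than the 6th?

25

Consecutive hexagonal numbers differ by 4n − 3: here 4·7 − 3 = 25.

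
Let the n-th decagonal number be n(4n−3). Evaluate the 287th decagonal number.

328615

287·(4·287 − 3) = 287·1145 = 328615.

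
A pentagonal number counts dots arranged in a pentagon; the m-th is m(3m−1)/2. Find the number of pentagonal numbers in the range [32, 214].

The n-th pentagonal number is n(3n−1)/2.
Smallest index with value ≥ 32: n = 5 (giving 35).
Largest index with value ≤ 214: n = 12 (giving 210).
Indices 5 through 12: 8 terms.

8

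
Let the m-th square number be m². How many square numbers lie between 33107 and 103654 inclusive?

The n-th square number is n².
Smallest index with value ≥ 33107: n = 182 (giving 33124).
Largest index with value ≤ 103654: n = 321 (giving 103041).
Indices 182 through 321: 140 terms.

140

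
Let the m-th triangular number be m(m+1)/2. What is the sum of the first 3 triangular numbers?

10

Σ i(i+1)/2 = (Σi² + Σi) / 2 over i = 1..3.
Σi = 6 and Σi² = 14.
(1·14 + 1·6) / 2 = 20/2 = 10.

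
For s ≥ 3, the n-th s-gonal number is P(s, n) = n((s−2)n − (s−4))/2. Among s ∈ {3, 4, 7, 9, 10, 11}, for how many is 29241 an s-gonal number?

s = 3: P(3, 241) = 29161 and P(3, 242) = 29403; 29241 is not s-gonal.
s = 4: P(4, 171) = 29241. ✓
s = 7: P(7, 108) = 28998 and P(7, 109) = 29539; 29241 is not s-gonal.
s = 9: P(9, 91) = 28756 and P(9, 92) = 29394; 29241 is not s-gonal.
s = 10: P(10, 85) = 28645 and P(10, 86) = 29326; 29241 is not s-gonal.
s = 11: P(11, 81) = 29241. ✓
Hits: s ∈ {4, 11} → 2.

2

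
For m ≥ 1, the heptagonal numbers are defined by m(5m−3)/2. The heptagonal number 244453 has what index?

313

Set n(5n−3)/2 = 244453, giving 5n² − 3n − 488906 = 0.
The discriminant is 9 + 40·244453 = 9778129, and √9778129 = 3127.
So n = (3 + 3127) / 10 = 3130/10 = 313.
Check: 313·(5·313 − 3)/2 = 244453. ✓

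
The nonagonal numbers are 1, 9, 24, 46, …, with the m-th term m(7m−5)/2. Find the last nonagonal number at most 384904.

382636

Solve n(7n−5)/2 ≤ 384904 for integer n.
n = 331 gives 382636 ≤ 384904, while n = 332 gives 384954 > 384904; so the answer is 382636.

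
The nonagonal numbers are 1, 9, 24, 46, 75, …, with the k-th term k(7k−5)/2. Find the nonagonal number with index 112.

The 112th nonagonal number is n(7n−5)/2 with n = 112.
112·(7·112 − 5)/2 = 112·779/2 = 43624.

43624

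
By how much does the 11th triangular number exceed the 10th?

Consecutive triangular numbers differ by n: T_{11} − T_{10} = 11.

11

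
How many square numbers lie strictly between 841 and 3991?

The n-th square number is n².
Smallest index with value > 841: n = 30 (giving 900).
Largest index with value < 3991: n = 63 (giving 3969).
Indices 30 through 63: 34 terms.

34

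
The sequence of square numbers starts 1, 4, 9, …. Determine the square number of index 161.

The 161st square number is n² with n = 161.
161² = 25921.

25921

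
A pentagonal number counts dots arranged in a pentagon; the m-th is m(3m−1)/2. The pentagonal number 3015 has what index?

45

Set n(3n−1)/2 = 3015, giving 3n² − n − 6030 = 0.
The discriminant is 1 + 24·3015 = 72361, and √72361 = 269.
So n = (1 + 269) / 6 = 270/6 = 45.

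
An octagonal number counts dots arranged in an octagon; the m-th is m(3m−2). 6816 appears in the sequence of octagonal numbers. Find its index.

48

Set n(3n−2) = 6816, giving 3n² − 2n − 6816 = 0.
The discriminant is 4 + 12·6816 = 81796, and √81796 = 286.
So n = (2 + 286) / 6 = 288/6 = 48.
Check: 48·(3·48 − 2) = 6816. ✓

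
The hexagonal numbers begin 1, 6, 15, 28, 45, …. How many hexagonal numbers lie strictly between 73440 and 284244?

186

The n-th hexagonal number is n(2n−1).
Smallest index with value > 73440: n = 192 (giving 73536).
Largest index with value < 284244: n = 377 (giving 283881).
Indices 192 through 377: 186 terms.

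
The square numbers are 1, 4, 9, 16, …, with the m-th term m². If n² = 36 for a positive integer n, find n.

6

We need n² = 36, so n = √36 = 6.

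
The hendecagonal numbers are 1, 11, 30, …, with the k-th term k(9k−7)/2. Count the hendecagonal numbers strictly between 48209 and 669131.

282

The n-th hendecagonal number is n(9n−7)/2.
Smallest index with value > 48209: n = 104 (giving 48308).
Largest index with value < 669131: n = 385 (giving 665665).
Indices 104 through 385: 282 terms.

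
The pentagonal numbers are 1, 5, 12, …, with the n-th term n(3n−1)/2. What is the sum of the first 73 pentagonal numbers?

197173

Σ i(3i−1)/2 = (3Σi² − Σi) / 2 over i = 1..73.
Σi = 2701 and Σi² = 132349.
(3·132349 − 1·2701) / 2 = 394346/2 = 197173.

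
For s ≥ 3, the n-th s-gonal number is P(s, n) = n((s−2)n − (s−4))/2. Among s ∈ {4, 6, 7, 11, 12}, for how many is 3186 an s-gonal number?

2

s = 4: P(4, 56) = 3136 and P(4, 57) = 3249; 3186 is not s-gonal.
s = 6: P(6, 40) = 3160 and P(6, 41) = 3321; 3186 is not s-gonal.
s = 7: P(7, 36) = 3186. ✓
s = 11: P(11, 27) = 3186. ✓
s = 12: P(12, 25) = 3025 and P(12, 26) = 3276; 3186 is not s-gonal.
Hits: s ∈ {7, 11} → 2.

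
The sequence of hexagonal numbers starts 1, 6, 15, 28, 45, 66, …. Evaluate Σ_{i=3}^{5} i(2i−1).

88

Σ i(2i−1) = 2Σi² − Σi over i = 3..5.
Σi = 15 − 3 = 12 and Σi² = 55 − 5 = 50.
2·50 − 1·12 = 88.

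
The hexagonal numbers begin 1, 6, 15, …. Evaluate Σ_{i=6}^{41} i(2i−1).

Σ i(2i−1) = 2Σi² − Σi over i = 6..41.
Σi = 861 − 15 = 846 and Σi² = 23821 − 55 = 23766.
2·23766 − 1·846 = 46686.

46686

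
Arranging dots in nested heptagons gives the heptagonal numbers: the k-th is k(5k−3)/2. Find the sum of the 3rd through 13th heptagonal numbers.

1903

Σ i(5i−3)/2 = (5Σi² − 3Σi) / 2 over i = 3..13.
Σi = 91 − 3 = 88 and Σi² = 819 − 5 = 814.
(5·814 − 3·88) / 2 = 3806/2 = 1903.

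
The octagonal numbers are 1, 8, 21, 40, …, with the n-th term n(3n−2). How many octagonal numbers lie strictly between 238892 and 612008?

The n-th octagonal number is n(3n−2).
Smallest index with value > 238892: n = 283 (giving 239701).
Largest index with value < 612008: n = 451 (giving 609301).
Indices 283 through 451: 169 terms.

169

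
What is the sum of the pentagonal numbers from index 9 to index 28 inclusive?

Σ i(3i−1)/2 = (3Σi² − Σi) / 2 over i = 9..28.
Σi = 406 − 36 = 370 and Σi² = 7714 − 204 = 7510.
(3·7510 − 1·370) / 2 = 22160/2 = 11080.

11080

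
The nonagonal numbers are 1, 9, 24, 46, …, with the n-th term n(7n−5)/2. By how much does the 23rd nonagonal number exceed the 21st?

303

23·(7·23 − 5)/2 = 1794 and 21·(7·21 − 5)/2 = 1491.
Difference: 1794 − 1491 = 303.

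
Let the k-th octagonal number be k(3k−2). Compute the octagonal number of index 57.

57·(3·57 − 2) = 57·169 = 9633.

9633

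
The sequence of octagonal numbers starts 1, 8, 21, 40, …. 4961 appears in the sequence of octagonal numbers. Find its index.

Set n(3n−2) = 4961, giving 3n² − 2n − 4961 = 0.
The discriminant is 4 + 12·4961 = 59536, and √59536 = 244.
So n = (2 + 244) / 6 = 246/6 = 41.

41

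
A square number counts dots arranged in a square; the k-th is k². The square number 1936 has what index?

44

We need n² = 1936, so n = √1936 = 44.
Check: 44² = 1936. ✓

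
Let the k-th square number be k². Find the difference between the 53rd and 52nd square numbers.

n² − (n−1)² = 2n − 1, so 53² − 52² = 2·53 − 1 = 105.

105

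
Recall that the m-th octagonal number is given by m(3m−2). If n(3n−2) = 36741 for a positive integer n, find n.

Set n(3n−2) = 36741, giving 3n² − 2n − 36741 = 0.
So n = (2 + 664) / 6 = 666/6 = 111.
Check: 111·(3·111 − 2) = 36741. ✓

111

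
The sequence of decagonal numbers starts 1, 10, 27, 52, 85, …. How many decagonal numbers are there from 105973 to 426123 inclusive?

The n-th decagonal number is n(4n−3).
Smallest index with value ≥ 105973: n = 164 (giving 107092).
Largest index with value ≤ 426123: n = 326 (giving 424126).
Indices 164 through 326: 163 terms.

163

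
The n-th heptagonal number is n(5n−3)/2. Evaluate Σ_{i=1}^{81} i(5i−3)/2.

446121

Σ i(5i−3)/2 = (5Σi² − 3Σi) / 2 over i = 1..81.
Σi = 3321 and Σi² = 180441.
(5·180441 − 3·3321) / 2 = 892242/2 = 446121.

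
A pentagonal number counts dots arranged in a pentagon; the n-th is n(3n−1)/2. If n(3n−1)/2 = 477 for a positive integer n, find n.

18

Set n(3n−1)/2 = 477, giving 3n² − n − 954 = 0.
So n = (1 + 107) / 6 = 108/6 = 18.
Check: 18·(3·18 − 1)/2 = 477. ✓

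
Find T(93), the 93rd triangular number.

4371

The 93rd triangular number is n(n+1)/2 with n = 93.
93·94/2 = 8742/2 = 4371.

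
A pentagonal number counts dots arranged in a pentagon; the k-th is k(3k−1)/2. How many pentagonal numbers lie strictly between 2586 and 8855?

35

The n-th pentagonal number is n(3n−1)/2.
Smallest index with value > 2586: n = 42 (giving 2625).
Largest index with value < 8855: n = 76 (giving 8626).
Indices 42 through 76: 35 terms.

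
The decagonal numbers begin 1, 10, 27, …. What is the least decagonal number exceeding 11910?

Solve n(4n−3) > 11910 for integer n.
The largest n with value ≤ 11910 is 54 (since 11502 ≤ 11910 < 11935), so the first above is n = 55, value 11935.

11935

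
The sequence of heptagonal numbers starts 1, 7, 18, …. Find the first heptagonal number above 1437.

Solve n(5n−3)/2 > 1437 for integer n.
The largest n with value ≤ 1437 is 24 (since 1404 ≤ 1437 < 1525), so the first above is n = 25, value 1525.

1525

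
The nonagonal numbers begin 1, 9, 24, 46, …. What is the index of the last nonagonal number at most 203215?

Solve n(7n−5)/2 ≤ 203215 for integer n.
n = 241 gives 202681 ≤ 203215, while n = 242 gives 204369 > 203215; so the answer is index 241.

241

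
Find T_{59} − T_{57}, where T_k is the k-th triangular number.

117

59·60/2 = 1770 and 57·58/2 = 1653.
Difference: 1770 − 1653 = 117.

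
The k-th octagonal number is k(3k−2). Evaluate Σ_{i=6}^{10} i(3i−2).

Σ i(3i−2) = 3Σi² − 2Σi over i = 6..10.
Σi = 55 − 15 = 40 and Σi² = 385 − 55 = 330.
3·330 − 2·40 = 910.

910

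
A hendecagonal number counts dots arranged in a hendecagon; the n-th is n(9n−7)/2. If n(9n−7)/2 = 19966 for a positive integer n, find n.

Set n(9n−7)/2 = 19966, giving 9n² − 7n − 39932 = 0.
The discriminant is 49 + 72·19966 = 1437601, and √1437601 = 1199.
So n = (7 + 1199) / 18 = 1206/18 = 67.

67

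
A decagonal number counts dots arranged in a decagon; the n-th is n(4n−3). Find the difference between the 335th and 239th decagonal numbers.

335·(4·335 − 3) = 447895 and 239·(4·239 − 3) = 227767.
Difference: 447895 − 227767 = 220128.

220128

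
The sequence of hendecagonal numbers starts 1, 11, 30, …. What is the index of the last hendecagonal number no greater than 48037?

Solve n(9n−7)/2 ≤ 48037 for integer n.
n = 103 gives 47380 ≤ 48037, while n = 104 gives 48308 > 48037; so the answer is index 103.

103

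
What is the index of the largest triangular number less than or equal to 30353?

Solve n(n+1)/2 ≤ 30353 for integer n.
n = 245 gives 30135 ≤ 30353, while n = 246 gives 30381 > 30353; so the answer is index 245.

245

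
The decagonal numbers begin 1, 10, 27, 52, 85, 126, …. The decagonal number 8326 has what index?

Set n(4n−3) = 8326, giving 4n² − 3n − 8326 = 0.
The discriminant is 9 + 16·8326 = 133225, and √133225 = 365.
So n = (3 + 365) / 8 = 368/8 = 46.
Check: 46·(4·46 − 3) = 8326. ✓

46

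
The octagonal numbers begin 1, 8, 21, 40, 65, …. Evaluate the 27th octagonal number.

The 27th octagonal number is n(3n−2) with n = 27.
27·(3·27 − 2) = 27·79 = 2133.

2133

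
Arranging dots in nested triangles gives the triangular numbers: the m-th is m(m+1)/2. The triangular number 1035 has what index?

Set n(n+1)/2 = 1035, giving n² + n − 2070 = 0.
So n = (-1 + 91) / 2 = 90/2 = 45.
Check: 45·46/2 = 1035. ✓

45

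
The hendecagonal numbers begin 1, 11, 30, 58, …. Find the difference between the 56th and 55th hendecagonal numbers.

496

Consecutive hendecagonal numbers differ by 9n − 8: here 9·56 − 8 = 496.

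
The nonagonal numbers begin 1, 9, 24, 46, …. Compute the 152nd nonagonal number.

152·(7·152 − 5)/2 = 152·1059/2 = 80484.

80484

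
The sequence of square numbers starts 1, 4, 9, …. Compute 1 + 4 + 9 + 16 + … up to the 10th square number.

385

Σ_{i=1}^{10} i² = 10·11·21/6 = 385.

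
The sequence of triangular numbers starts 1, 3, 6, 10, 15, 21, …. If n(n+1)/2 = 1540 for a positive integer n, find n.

Set n(n+1)/2 = 1540, giving n² + n − 3080 = 0.
So n = (-1 + 111) / 2 = 110/2 = 55.
Check: 55·56/2 = 1540. ✓

55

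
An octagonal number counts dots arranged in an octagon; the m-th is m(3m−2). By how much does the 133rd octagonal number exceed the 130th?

133·(3·133 − 2) = 52801 and 130·(3·130 − 2) = 50440.
Difference: 52801 − 50440 = 2361.

2361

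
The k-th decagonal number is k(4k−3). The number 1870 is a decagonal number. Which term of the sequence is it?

Set n(4n−3) = 1870, giving 4n² − 3n − 1870 = 0.
So n = (3 + 173) / 8 = 176/8 = 22.
Check: 22·(4·22 − 3) = 1870. ✓

22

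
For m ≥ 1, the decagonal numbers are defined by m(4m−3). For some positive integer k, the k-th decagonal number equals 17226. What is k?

66

Set n(4n−3) = 17226, giving 4n² − 3n − 17226 = 0.
The discriminant is 9 + 16·17226 = 275625, and √275625 = 525.
So n = (3 + 525) / 8 = 528/8 = 66.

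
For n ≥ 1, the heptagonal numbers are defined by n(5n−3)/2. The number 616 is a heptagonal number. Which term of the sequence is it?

Set n(5n−3)/2 = 616, giving 5n² − 3n − 1232 = 0.
So n = (3 + 157) / 10 = 160/10 = 16.
Check: 16·(5·16 − 3)/2 = 616. ✓

16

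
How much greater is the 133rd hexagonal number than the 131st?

133·(2·133 − 1) = 35245 and 131·(2·131 − 1) = 34191.
Difference: 35245 − 34191 = 1054.

1054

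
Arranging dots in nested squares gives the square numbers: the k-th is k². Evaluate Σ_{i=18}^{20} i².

1085

Σ_{i=18}^{20} i² = 2870 − 1785 = 1085.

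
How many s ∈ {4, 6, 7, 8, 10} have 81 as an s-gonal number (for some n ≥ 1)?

2

s = 4: P(4, 9) = 81. ✓
s = 6: P(6, 6) = 66 and P(6, 7) = 91; 81 is not s-gonal.
s = 7: P(7, 6) = 81. ✓
s = 8: P(8, 5) = 65 and P(8, 6) = 96; 81 is not s-gonal.
s = 10: P(10, 4) = 52 and P(10, 5) = 85; 81 is not s-gonal.
Hits: s ∈ {4, 7} → 2.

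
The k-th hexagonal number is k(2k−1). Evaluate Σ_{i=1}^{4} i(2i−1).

Σ i(2i−1) = 2Σi² − Σi over i = 1..4.
Σi = 10 and Σi² = 30.
2·30 − 1·10 = 50.

50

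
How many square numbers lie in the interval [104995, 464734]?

357

The n-th square number is n².
Smallest index with value ≥ 104995: n = 325 (giving 105625).
Largest index with value ≤ 464734: n = 681 (giving 463761).
Indices 325 through 681: 357 terms.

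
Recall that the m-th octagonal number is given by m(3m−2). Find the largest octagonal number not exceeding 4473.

Solve n(3n−2) ≤ 4473 for integer n.
n = 38 gives 4256 ≤ 4473, while n = 39 gives 4485 > 4473; so the answer is 4256.

4256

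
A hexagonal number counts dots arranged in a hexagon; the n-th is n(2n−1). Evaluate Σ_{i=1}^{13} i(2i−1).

Σ i(2i−1) = 2Σi² − Σi over i = 1..13.
Σi = 91 and Σi² = 819.
2·819 − 1·91 = 1547.

1547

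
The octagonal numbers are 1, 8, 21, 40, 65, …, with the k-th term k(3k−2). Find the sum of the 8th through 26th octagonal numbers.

17537

Σ i(3i−2) = 3Σi² − 2Σi over i = 8..26.
Σi = 351 − 28 = 323 and Σi² = 6201 − 140 = 6061.
3·6061 − 2·323 = 17537.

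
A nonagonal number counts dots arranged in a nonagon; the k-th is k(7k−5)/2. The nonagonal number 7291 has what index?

46

Set n(7n−5)/2 = 7291, giving 7n² − 5n − 14582 = 0.
The discriminant is 25 + 56·7291 = 408321, and √408321 = 639.
So n = (5 + 639) / 14 = 644/14 = 46.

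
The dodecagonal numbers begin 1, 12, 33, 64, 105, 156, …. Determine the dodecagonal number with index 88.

The 88th dodecagonal number is n(5n−4) with n = 88.
88·(5·88 − 4) = 88·436 = 38368.

38368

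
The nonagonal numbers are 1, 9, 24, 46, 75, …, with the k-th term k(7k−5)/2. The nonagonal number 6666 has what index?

Set n(7n−5)/2 = 6666, giving 7n² − 5n − 13332 = 0.
The discriminant is 25 + 56·6666 = 373321, and √373321 = 611.
So n = (5 + 611) / 14 = 616/14 = 44.

44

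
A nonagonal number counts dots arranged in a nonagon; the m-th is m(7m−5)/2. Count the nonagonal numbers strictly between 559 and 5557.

The n-th nonagonal number is n(7n−5)/2.
Smallest index with value > 559: n = 14 (giving 651).
Largest index with value < 5557: n = 40 (giving 5500).
Indices 14 through 40: 27 terms.

27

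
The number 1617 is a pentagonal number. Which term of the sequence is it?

Set n(3n−1)/2 = 1617, giving 3n² − n − 3234 = 0.
The discriminant is 1 + 24·1617 = 38809, and √38809 = 197.
So n = (1 + 197) / 6 = 198/6 = 33.
Check: 33·(3·33 − 1)/2 = 1617. ✓

33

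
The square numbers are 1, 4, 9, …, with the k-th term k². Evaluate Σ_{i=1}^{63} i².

85344

Σ_{i=1}^{63} i² = 63·64·127/6 = 85344.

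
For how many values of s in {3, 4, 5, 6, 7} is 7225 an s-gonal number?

1

s = 3: P(3, 119) = 7140 and P(3, 120) = 7260; 7225 is not s-gonal.
s = 4: P(4, 85) = 7225. ✓
s = 5: P(5, 69) = 7107 and P(5, 70) = 7315; 7225 is not s-gonal.
s = 6: P(6, 60) = 7140 and P(6, 61) = 7381; 7225 is not s-gonal.
s = 7: P(7, 54) = 7209 and P(7, 55) = 7480; 7225 is not s-gonal.
Hits: s ∈ {4} → 1.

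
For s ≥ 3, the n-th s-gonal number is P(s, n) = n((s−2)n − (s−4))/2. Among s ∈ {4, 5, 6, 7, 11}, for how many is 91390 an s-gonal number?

s = 4: P(4, 302) = 91204 and P(4, 303) = 91809; 91390 is not s-gonal.
s = 5: P(5, 247) = 91390. ✓
s = 6: P(6, 214) = 91378 and P(6, 215) = 92235; 91390 is not s-gonal.
s = 7: P(7, 191) = 90916 and P(7, 192) = 91872; 91390 is not s-gonal.
s = 11: P(11, 142) = 90241 and P(11, 143) = 91520; 91390 is not s-gonal.
Hits: s ∈ {5} → 1.

1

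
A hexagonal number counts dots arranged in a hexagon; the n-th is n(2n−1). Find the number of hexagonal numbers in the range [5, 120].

7

The n-th hexagonal number is n(2n−1).
Smallest index with value ≥ 5: n = 2 (giving 6).
Largest index with value ≤ 120: n = 8 (giving 120).
Indices 2 through 8: 7 terms.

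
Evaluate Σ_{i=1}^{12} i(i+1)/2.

364

Σ i(i+1)/2 = (Σi² + Σi) / 2 over i = 1..12.
Σi = 78 and Σi² = 650.
(1·650 + 1·78) / 2 = 728/2 = 364.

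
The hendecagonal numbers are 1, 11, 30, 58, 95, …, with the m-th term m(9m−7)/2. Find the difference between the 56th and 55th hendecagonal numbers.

Consecutive hendecagonal numbers differ by 9n − 8: here 9·56 − 8 = 496.

496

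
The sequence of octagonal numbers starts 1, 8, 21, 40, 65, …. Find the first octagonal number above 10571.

10680

Solve n(3n−2) > 10571 for integer n.
The largest n with value ≤ 10571 is 59 (since 10325 ≤ 10571 < 10680), so the first above is n = 60, value 10680.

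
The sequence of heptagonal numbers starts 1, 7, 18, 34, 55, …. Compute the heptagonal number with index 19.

The 19th heptagonal number is n(5n−3)/2 with n = 19.
19·(5·19 − 3)/2 = 19·92/2 = 19·46 = 874.

874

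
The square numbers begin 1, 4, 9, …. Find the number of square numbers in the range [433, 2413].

29

The n-th square number is n².
Smallest index with value ≥ 433: n = 21 (giving 441).
Largest index with value ≤ 2413: n = 49 (giving 2401).
Indices 21 through 49: 29 terms.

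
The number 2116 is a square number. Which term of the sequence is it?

46

We need n² = 2116, so n = √2116 = 46.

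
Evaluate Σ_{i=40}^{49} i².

19885

Σ_{i=40}^{49} i² = 40425 − 20540 = 19885.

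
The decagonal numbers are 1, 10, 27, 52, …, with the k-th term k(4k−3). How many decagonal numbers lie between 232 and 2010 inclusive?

15

The n-th decagonal number is n(4n−3).
Smallest index with value ≥ 232: n = 8 (giving 232).
Largest index with value ≤ 2010: n = 22 (giving 1870).
Indices 8 through 22: 15 terms.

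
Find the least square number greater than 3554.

Solve n² > 3554 for integer n.
The largest n with value ≤ 3554 is 59 (since 3481 ≤ 3554 < 3600), so the first above is n = 60, value 3600.

3600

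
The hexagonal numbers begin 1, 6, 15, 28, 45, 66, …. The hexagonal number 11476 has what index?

76

Set n(2n−1) = 11476, giving 2n² − n − 11476 = 0.
The discriminant is 1 + 8·11476 = 91809, and √91809 = 303.
So n = (1 + 303) / 4 = 304/4 = 76.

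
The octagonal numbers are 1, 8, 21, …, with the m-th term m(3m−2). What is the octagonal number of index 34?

3400

The 34th octagonal number is n(3n−2) with n = 34.
34·(3·34 − 2) = 34·100 = 3400.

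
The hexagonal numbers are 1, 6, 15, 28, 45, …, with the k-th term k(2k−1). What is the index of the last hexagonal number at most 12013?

77

Solve n(2n−1) ≤ 12013 for integer n.
n = 77 gives 11781 ≤ 12013, while n = 78 gives 12090 > 12013; so the answer is index 77.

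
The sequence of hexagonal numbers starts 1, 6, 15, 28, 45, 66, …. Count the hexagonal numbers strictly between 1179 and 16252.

The n-th hexagonal number is n(2n−1).
Smallest index with value > 1179: n = 25 (giving 1225).
Largest index with value < 16252: n = 90 (giving 16110).
Indices 25 through 90: 66 terms.

66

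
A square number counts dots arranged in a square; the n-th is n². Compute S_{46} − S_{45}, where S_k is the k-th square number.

91

n² − (n−1)² = 2n − 1, so 46² − 45² = 2·46 − 1 = 91.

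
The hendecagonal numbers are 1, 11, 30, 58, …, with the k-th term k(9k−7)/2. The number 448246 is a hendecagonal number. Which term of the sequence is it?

316

Set n(9n−7)/2 = 448246, giving 9n² − 7n − 896492 = 0.
So n = (7 + 5681) / 18 = 5688/18 = 316.
Check: 316·(9·316 − 7)/2 = 448246. ✓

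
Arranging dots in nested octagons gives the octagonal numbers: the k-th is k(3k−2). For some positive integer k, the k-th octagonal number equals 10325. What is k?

Set n(3n−2) = 10325, giving 3n² − 2n − 10325 = 0.
The discriminant is 4 + 12·10325 = 123904, and √123904 = 352.
So n = (2 + 352) / 6 = 354/6 = 59.

59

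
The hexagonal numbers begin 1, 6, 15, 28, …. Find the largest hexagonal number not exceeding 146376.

145530

Solve n(2n−1) ≤ 146376 for integer n.
n = 270 gives 145530 ≤ 146376, while n = 271 gives 146611 > 146376; so the answer is 145530.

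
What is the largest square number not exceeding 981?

961

Solve n² ≤ 981 for integer n.
n = 31 gives 961 ≤ 981, while n = 32 gives 1024 > 981; so the answer is 961.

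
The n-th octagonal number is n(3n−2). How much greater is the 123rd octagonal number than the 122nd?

Consecutive octagonal numbers differ by 6n − 5: here 6·123 − 5 = 733.

733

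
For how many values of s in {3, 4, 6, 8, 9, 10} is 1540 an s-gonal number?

s = 3: P(3, 55) = 1540. ✓
s = 4: P(4, 39) = 1521 and P(4, 40) = 1600; 1540 is not s-gonal.
s = 6: P(6, 28) = 1540. ✓
s = 8: P(8, 22) = 1408 and P(8, 23) = 1541; 1540 is not s-gonal.
s = 9: P(9, 21) = 1491 and P(9, 22) = 1639; 1540 is not s-gonal.
s = 10: P(10, 20) = 1540. ✓
Hits: s ∈ {3, 6, 10} → 3.

3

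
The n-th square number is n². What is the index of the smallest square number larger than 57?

Solve n² > 57 for integer n.
The largest n with value ≤ 57 is 7 (since 49 ≤ 57 < 64), so the first above is n = 8, value 64.

8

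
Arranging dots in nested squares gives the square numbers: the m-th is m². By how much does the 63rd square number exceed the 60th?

63² = 3969 and 60² = 3600.
Difference: 3969 − 3600 = 369.

369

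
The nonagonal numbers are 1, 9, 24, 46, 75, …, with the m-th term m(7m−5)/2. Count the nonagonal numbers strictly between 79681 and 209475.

93

The n-th nonagonal number is n(7n−5)/2.
Smallest index with value > 79681: n = 152 (giving 80484).
Largest index with value < 209475: n = 244 (giving 207766).
Indices 152 through 244: 93 terms.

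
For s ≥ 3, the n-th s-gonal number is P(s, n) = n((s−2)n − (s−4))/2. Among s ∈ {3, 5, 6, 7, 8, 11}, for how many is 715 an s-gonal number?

s = 3: P(3, 37) = 703 and P(3, 38) = 741; 715 is not s-gonal.
s = 5: P(5, 22) = 715. ✓
s = 6: P(6, 19) = 703 and P(6, 20) = 780; 715 is not s-gonal.
s = 7: P(7, 17) = 697 and P(7, 18) = 783; 715 is not s-gonal.
s = 8: P(8, 15) = 645 and P(8, 16) = 736; 715 is not s-gonal.
s = 11: P(11, 13) = 715. ✓
Hits: s ∈ {5, 11} → 2.

2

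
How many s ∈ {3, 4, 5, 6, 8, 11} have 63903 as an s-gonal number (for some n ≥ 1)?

s = 3: P(3, 357) = 63903. ✓
s = 4: P(4, 252) = 63504 and P(4, 253) = 64009; 63903 is not s-gonal.
s = 5: P(5, 206) = 63551 and P(5, 207) = 64170; 63903 is not s-gonal.
s = 6: P(6, 179) = 63903. ✓
s = 8: P(8, 146) = 63656 and P(8, 147) = 64533; 63903 is not s-gonal.
s = 11: P(11, 119) = 63308 and P(11, 120) = 64380; 63903 is not s-gonal.
Hits: s ∈ {3, 6} → 2.

2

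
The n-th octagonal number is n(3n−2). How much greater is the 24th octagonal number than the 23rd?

Consecutive octagonal numbers differ by 6n − 5: here 6·24 − 5 = 139.

139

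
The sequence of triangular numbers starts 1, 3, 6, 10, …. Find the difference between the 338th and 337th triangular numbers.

338

Consecutive triangular numbers differ by n: T_{338} − T_{337} = 338.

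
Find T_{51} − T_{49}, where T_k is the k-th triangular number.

101

51·52/2 = 1326 and 49·50/2 = 1225.
Difference: 1326 − 1225 = 101.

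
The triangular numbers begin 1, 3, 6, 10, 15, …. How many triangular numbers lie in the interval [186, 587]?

15

The n-th triangular number is n(n+1)/2.
Smallest index with value ≥ 186: n = 19 (giving 190).
Largest index with value ≤ 587: n = 33 (giving 561).
Indices 19 through 33: 15 terms.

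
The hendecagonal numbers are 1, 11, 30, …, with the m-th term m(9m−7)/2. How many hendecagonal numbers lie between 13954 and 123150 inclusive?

109

The n-th hendecagonal number is n(9n−7)/2.
Smallest index with value ≥ 13954: n = 57 (giving 14421).
Largest index with value ≤ 123150: n = 165 (giving 121935).
Indices 57 through 165: 109 terms.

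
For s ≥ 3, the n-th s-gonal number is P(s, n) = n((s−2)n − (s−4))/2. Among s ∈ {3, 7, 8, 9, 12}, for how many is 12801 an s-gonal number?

1

s = 3: P(3, 159) = 12720 and P(3, 160) = 12880; 12801 is not s-gonal.
s = 7: P(7, 71) = 12496 and P(7, 72) = 12852; 12801 is not s-gonal.
s = 8: P(8, 65) = 12545 and P(8, 66) = 12936; 12801 is not s-gonal.
s = 9: P(9, 60) = 12450 and P(9, 61) = 12871; 12801 is not s-gonal.
s = 12: P(12, 51) = 12801. ✓
Hits: s ∈ {12} → 1.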